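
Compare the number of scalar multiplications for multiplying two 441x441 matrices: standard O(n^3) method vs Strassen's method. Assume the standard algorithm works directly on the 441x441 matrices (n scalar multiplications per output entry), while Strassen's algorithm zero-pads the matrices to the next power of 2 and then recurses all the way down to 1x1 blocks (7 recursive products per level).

Matrix multiplication for 441x441 matrices:

Strassen's algorithm requires power-of-2 dimensions. Pad 441x441 to 512x512 (next power of 2).

Standard algorithm: 441^3 = 85766121 multiplications
Strassen's algorithm: 7^(log2(512)) = 7^9 = 40353607 multiplications
Savings: 85766121 - 40353607 = 45412514 multiplications

Standard: 85766121 multiplications (441^3). Strassen: 40353607 multiplications (7^9, after padding to 512x512). Strassen reduces 8 recursive multiplications to 7 at each level.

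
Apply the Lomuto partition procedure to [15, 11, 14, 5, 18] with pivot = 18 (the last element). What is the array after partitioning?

Lomuto partition with pivot = 18:

Initial array: [15, 11, 14, 5, 18]

arr[0]=15 <= 18: swap with position 0, array becomes [15, 11, 14, 5, 18]
arr[1]=11 <= 18: swap with position 1, array becomes [15, 11, 14, 5, 18]
arr[2]=14 <= 18: swap with position 2, array becomes [15, 11, 14, 5, 18]
arr[3]=5 <= 18: swap with position 3, array becomes [15, 11, 14, 5, 18]

Place pivot at position 4: [15, 11, 14, 5, 18]
Pivot position: 4

After partitioning with pivot 18, the array becomes [15, 11, 14, 5, 18]. The pivot is placed at index 4. All elements to the left of the pivot are <= 18, and all elements to the right are > 18.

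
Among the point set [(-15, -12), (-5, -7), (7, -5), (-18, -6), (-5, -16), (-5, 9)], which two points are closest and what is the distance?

Computing all pairwise distances among 6 points:

d((-15, -12), (-5, -7)) = 11.1803
d((-15, -12), (7, -5)) = 23.0868
d((-15, -12), (-18, -6)) = 6.7082 <-- minimum
d((-15, -12), (-5, -16)) = 10.7703
d((-15, -12), (-5, 9)) = 23.2594
d((-5, -7), (7, -5)) = 12.1655
d((-5, -7), (-18, -6)) = 13.0384
d((-5, -7), (-5, -16)) = 9.0
d((-5, -7), (-5, 9)) = 16.0
d((7, -5), (-18, -6)) = 25.02
d((7, -5), (-5, -16)) = 16.2788
d((7, -5), (-5, 9)) = 18.4391
d((-18, -6), (-5, -16)) = 16.4012
d((-18, -6), (-5, 9)) = 19.8494
d((-5, -16), (-5, 9)) = 25.0

Closest pair: (-15, -12) and (-18, -6) with distance 6.7082

The closest pair is (-15, -12) and (-18, -6) with Euclidean distance 6.7082. For 6 points, brute-force pairwise comparison is shown above. For large n, the divide-and-conquer algorithm (sort by x, recurse on halves, check the dividing strip) achieves O(n log n).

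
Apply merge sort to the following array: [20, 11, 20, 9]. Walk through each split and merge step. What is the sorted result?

Merge sort trace:

Split: [20, 11, 20, 9] -> [20, 11] and [20, 9]
  Split: [20, 11] -> [20] and [11]
  Merge: [20] + [11] -> [11, 20]
  Split: [20, 9] -> [20] and [9]
  Merge: [20] + [9] -> [9, 20]
Merge: [11, 20] + [9, 20] -> [9, 11, 20, 20]

Final sorted array: [9, 11, 20, 20]

The merge sort proceeds by recursively splitting the array and merging sorted halves.
After all merges, the sorted array is [9, 11, 20, 20].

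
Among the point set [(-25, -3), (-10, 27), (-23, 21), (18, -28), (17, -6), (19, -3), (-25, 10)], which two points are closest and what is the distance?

Computing all pairwise distances among 7 points:

d((-25, -3), (-10, 27)) = 33.541
d((-25, -3), (-23, 21)) = 24.0832
d((-25, -3), (18, -28)) = 49.7393
d((-25, -3), (17, -6)) = 42.107
d((-25, -3), (19, -3)) = 44.0
d((-25, -3), (-25, 10)) = 13.0
d((-10, 27), (-23, 21)) = 14.3178
d((-10, 27), (18, -28)) = 61.7171
d((-10, 27), (17, -6)) = 42.638
d((-10, 27), (19, -3)) = 41.7253
d((-10, 27), (-25, 10)) = 22.6716
d((-23, 21), (18, -28)) = 63.8905
d((-23, 21), (17, -6)) = 48.2597
d((-23, 21), (19, -3)) = 48.3735
d((-23, 21), (-25, 10)) = 11.1803
d((18, -28), (17, -6)) = 22.0227
d((18, -28), (19, -3)) = 25.02
d((18, -28), (-25, 10)) = 57.3847
d((17, -6), (19, -3)) = 3.6056 <-- minimum
d((17, -6), (-25, 10)) = 44.9444
d((19, -3), (-25, 10)) = 45.8803

Closest pair: (17, -6) and (19, -3) with distance 3.6056

The closest pair is (17, -6) and (19, -3) with Euclidean distance 3.6056. For 7 points, brute-force pairwise comparison is shown above. For large n, the divide-and-conquer algorithm (sort by x, recurse on halves, check the dividing strip) achieves O(n log n).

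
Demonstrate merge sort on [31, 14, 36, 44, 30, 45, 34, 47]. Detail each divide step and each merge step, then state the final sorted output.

Merge sort trace:

Split: [31, 14, 36, 44, 30, 45, 34, 47] -> [31, 14, 36, 44] and [30, 45, 34, 47]
  Split: [31, 14, 36, 44] -> [31, 14] and [36, 44]
    Split: [31, 14] -> [31] and [14]
    Merge: [31] + [14] -> [14, 31]
    Split: [36, 44] -> [36] and [44]
    Merge: [36] + [44] -> [36, 44]
  Merge: [14, 31] + [36, 44] -> [14, 31, 36, 44]
  Split: [30, 45, 34, 47] -> [30, 45] and [34, 47]
    Split: [30, 45] -> [30] and [45]
    Merge: [30] + [45] -> [30, 45]
    Split: [34, 47] -> [34] and [47]
    Merge: [34] + [47] -> [34, 47]
  Merge: [30, 45] + [34, 47] -> [30, 34, 45, 47]
Merge: [14, 31, 36, 44] + [30, 34, 45, 47] -> [14, 30, 31, 34, 36, 44, 45, 47]

Final sorted array: [14, 30, 31, 34, 36, 44, 45, 47]

The merge sort proceeds by recursively splitting the array and merging sorted halves.
After all merges, the sorted array is [14, 30, 31, 34, 36, 44, 45, 47].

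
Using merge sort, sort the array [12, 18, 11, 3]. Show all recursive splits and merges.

Merge sort trace:

Split: [12, 18, 11, 3] -> [12, 18] and [11, 3]
  Split: [12, 18] -> [12] and [18]
  Merge: [12] + [18] -> [12, 18]
  Split: [11, 3] -> [11] and [3]
  Merge: [11] + [3] -> [3, 11]
Merge: [12, 18] + [3, 11] -> [3, 11, 12, 18]

Final sorted array: [3, 11, 12, 18]

The merge sort proceeds by recursively splitting the array and merging sorted halves.
After all merges, the sorted array is [3, 11, 12, 18].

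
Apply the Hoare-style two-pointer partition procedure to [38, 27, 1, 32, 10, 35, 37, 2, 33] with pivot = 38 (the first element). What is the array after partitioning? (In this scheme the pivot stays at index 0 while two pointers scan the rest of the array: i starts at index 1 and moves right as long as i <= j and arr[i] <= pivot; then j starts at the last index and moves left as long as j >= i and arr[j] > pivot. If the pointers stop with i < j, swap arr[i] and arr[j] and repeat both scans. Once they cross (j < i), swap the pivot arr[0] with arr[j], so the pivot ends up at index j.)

Hoare-style two-pointer partition with pivot = 38:

Initial array: [38, 27, 1, 32, 10, 35, 37, 2, 33]

Pointers start at i = 1, j = 8.
i ends at 9, j ends at 8: the pointers have crossed (j < i), so scanning stops.

Swap pivot arr[0] with arr[8] to place pivot at position 8: [33, 27, 1, 32, 10, 35, 37, 2, 38]
Pivot position: 8

After partitioning with pivot 38, the array becomes [33, 27, 1, 32, 10, 35, 37, 2, 38]. The pivot is placed at index 8. All elements to the left of the pivot are <= 38, and all elements to the right are > 38.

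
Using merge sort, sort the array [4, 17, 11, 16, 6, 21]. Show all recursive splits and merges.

Merge sort trace:

Split: [4, 17, 11, 16, 6, 21] -> [4, 17, 11] and [16, 6, 21]
  Split: [4, 17, 11] -> [4] and [17, 11]
    Split: [17, 11] -> [17] and [11]
    Merge: [17] + [11] -> [11, 17]
  Merge: [4] + [11, 17] -> [4, 11, 17]
  Split: [16, 6, 21] -> [16] and [6, 21]
    Split: [6, 21] -> [6] and [21]
    Merge: [6] + [21] -> [6, 21]
  Merge: [16] + [6, 21] -> [6, 16, 21]
Merge: [4, 11, 17] + [6, 16, 21] -> [4, 6, 11, 16, 17, 21]

Final sorted array: [4, 6, 11, 16, 17, 21]

The merge sort proceeds by recursively splitting the array and merging sorted halves.
After all merges, the sorted array is [4, 6, 11, 16, 17, 21].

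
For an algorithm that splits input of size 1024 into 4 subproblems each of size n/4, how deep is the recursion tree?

For divide and conquer with division factor 4:

Problem sizes at each level:
Level 0: 1024
Level 1: 256
Level 2: 64
Level 3: 16
Level 4: 4
Level 5: 1

The root is level 0 and the size-1 base case is level 5 (the tree spans levels 0 through 5, i.e. 6 levels counting the root), so the depth is the number of divisions: log_4(1024) = 5

The recursion tree depth is log_4(1024) = 5. At each level, the problem size is divided by 4, so it takes 5 divisions to reduce to a base case of size 1. The algorithm makes 4 recursive calls at each level.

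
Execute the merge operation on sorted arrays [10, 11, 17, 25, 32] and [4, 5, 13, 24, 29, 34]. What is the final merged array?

Merging process:

Compare 10 vs 4: take 4 from right. Merged: [4]
Compare 10 vs 5: take 5 from right. Merged: [4, 5]
Compare 10 vs 13: take 10 from left. Merged: [4, 5, 10]
Compare 11 vs 13: take 11 from left. Merged: [4, 5, 10, 11]
Compare 17 vs 13: take 13 from right. Merged: [4, 5, 10, 11, 13]
Compare 17 vs 24: take 17 from left. Merged: [4, 5, 10, 11, 13, 17]
Compare 25 vs 24: take 24 from right. Merged: [4, 5, 10, 11, 13, 17, 24]
Compare 25 vs 29: take 25 from left. Merged: [4, 5, 10, 11, 13, 17, 24, 25]
Compare 32 vs 29: take 29 from right. Merged: [4, 5, 10, 11, 13, 17, 24, 25, 29]
Compare 32 vs 34: take 32 from left. Merged: [4, 5, 10, 11, 13, 17, 24, 25, 29, 32]
Append remaining from right: [34]. Merged: [4, 5, 10, 11, 13, 17, 24, 25, 29, 32, 34]

Final merged array: [4, 5, 10, 11, 13, 17, 24, 25, 29, 32, 34]
Total comparisons: 10

The merged array is [4, 5, 10, 11, 13, 17, 24, 25, 29, 32, 34], requiring 10 comparisons. The merge step runs in O(n) time where n is the total number of elements.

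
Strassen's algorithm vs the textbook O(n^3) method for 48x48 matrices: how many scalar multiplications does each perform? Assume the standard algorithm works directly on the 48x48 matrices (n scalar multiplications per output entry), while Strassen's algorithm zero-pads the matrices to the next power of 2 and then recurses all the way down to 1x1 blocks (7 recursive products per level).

Matrix multiplication for 48x48 matrices:

Strassen's algorithm requires power-of-2 dimensions. Pad 48x48 to 64x64 (next power of 2).

Standard algorithm: 48^3 = 110592 multiplications
Strassen's algorithm: 7^(log2(64)) = 7^6 = 117649 multiplications
Difference: 110592 - 117649 = -7057 (Strassen uses MORE here due to padding overhead — for small or just-over-power-of-2 n, padding can outweigh the per-level savings)

Standard: 110592 multiplications (48^3). Strassen: 117649 multiplications (7^6, after padding to 64x64). Strassen reduces 8 recursive multiplications to 7 at each level.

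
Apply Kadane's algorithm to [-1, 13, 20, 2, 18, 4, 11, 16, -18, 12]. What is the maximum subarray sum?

Using Kadane's algorithm on [-1, 13, 20, 2, 18, 4, 11, 16, -18, 12]:

Scanning through the array:
Position 1 (value 13): max_ending_here = 13, max_so_far = 13
Position 2 (value 20): max_ending_here = 33, max_so_far = 33
Position 3 (value 2): max_ending_here = 35, max_so_far = 35
Position 4 (value 18): max_ending_here = 53, max_so_far = 53
Position 5 (value 4): max_ending_here = 57, max_so_far = 57
Position 6 (value 11): max_ending_here = 68, max_so_far = 68
Position 7 (value 16): max_ending_here = 84, max_so_far = 84
Position 8 (value -18): max_ending_here = 66, max_so_far = 84
Position 9 (value 12): max_ending_here = 78, max_so_far = 84

Maximum subarray: [13, 20, 2, 18, 4, 11, 16]
Maximum sum: 84

The maximum subarray is [13, 20, 2, 18, 4, 11, 16] with sum 84. This subarray runs from index 1 to index 7.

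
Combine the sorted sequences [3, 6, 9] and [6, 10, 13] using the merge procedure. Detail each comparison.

Merging process:

Compare 3 vs 6: take 3 from left. Merged: [3]
Compare 6 vs 6: take 6 from left. Merged: [3, 6]
Compare 9 vs 6: take 6 from right. Merged: [3, 6, 6]
Compare 9 vs 10: take 9 from left. Merged: [3, 6, 6, 9]
Append remaining from right: [10, 13]. Merged: [3, 6, 6, 9, 10, 13]

Final merged array: [3, 6, 6, 9, 10, 13]
Total comparisons: 4

The merged array is [3, 6, 6, 9, 10, 13], requiring 4 comparisons. The merge step runs in O(n) time where n is the total number of elements.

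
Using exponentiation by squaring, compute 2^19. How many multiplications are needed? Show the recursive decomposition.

Computing 2^19 by squaring (build up from 2^1; each line after the first costs one multiplication):

2^1 = 2
2^2 = (2^1)^2 = 2^2 = 4
2^4 = (2^2)^2 = 4^2 = 16
2^8 = (2^4)^2 = 16^2 = 256
2^9 = 2 * 2^8 = 2 * 256 = 512
2^18 = (2^9)^2 = 512^2 = 262144
2^19 = 2 * 2^18 = 2 * 262144 = 524288

Result: 524288
Multiplications needed: 6 (6 lines after 2^1)

2^19 = 524288. Using exponentiation by squaring, this requires 6 multiplications. The key idea: if the exponent is even, square the half-power; if odd, multiply by the base once.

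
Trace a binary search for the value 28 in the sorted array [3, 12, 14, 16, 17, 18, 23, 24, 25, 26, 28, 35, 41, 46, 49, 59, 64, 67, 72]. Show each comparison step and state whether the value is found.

Binary search for 28 in [3, 12, 14, 16, 17, 18, 23, 24, 25, 26, 28, 35, 41, 46, 49, 59, 64, 67, 72]:

lo=0, hi=18, mid=9, arr[mid]=26 -> 26 < 28, search right half
lo=10, hi=18, mid=14, arr[mid]=49 -> 49 > 28, search left half
lo=10, hi=13, mid=11, arr[mid]=35 -> 35 > 28, search left half
lo=10, hi=10, mid=10, arr[mid]=28 -> Found target at index 10!

Binary search finds 28 at index 10 after 4 comparisons. The search repeatedly halves the search space by comparing with the middle element.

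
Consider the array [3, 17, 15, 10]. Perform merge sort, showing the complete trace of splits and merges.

Merge sort trace:

Split: [3, 17, 15, 10] -> [3, 17] and [15, 10]
  Split: [3, 17] -> [3] and [17]
  Merge: [3] + [17] -> [3, 17]
  Split: [15, 10] -> [15] and [10]
  Merge: [15] + [10] -> [10, 15]
Merge: [3, 17] + [10, 15] -> [3, 10, 15, 17]

Final sorted array: [3, 10, 15, 17]

The merge sort proceeds by recursively splitting the array and merging sorted halves.
After all merges, the sorted array is [3, 10, 15, 17].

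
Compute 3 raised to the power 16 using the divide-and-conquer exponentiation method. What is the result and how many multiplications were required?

Computing 3^16 by squaring (build up from 3^1; each line after the first costs one multiplication):

3^1 = 3
3^2 = (3^1)^2 = 3^2 = 9
3^4 = (3^2)^2 = 9^2 = 81
3^8 = (3^4)^2 = 81^2 = 6561
3^16 = (3^8)^2 = 6561^2 = 43046721

Result: 43046721
Multiplications needed: 4 (4 lines after 3^1)

3^16 = 43046721. Using exponentiation by squaring, this requires 4 multiplications. The key idea: if the exponent is even, square the half-power; if odd, multiply by the base once.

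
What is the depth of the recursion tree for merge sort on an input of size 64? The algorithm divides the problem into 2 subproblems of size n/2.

For divide and conquer with division factor 2:

Problem sizes at each level:
Level 0: 64
Level 1: 32
Level 2: 16
Level 3: 8
Level 4: 4
Level 5: 2
Level 6: 1

The root is level 0 and the size-1 base case is level 6 (the tree spans levels 0 through 6, i.e. 7 levels counting the root), so the depth is the number of divisions: log_2(64) = 6

The recursion tree depth is log_2(64) = 6. At each level, the problem size is divided by 2, so it takes 6 divisions to reduce to a base case of size 1. The algorithm makes 2 recursive calls at each level.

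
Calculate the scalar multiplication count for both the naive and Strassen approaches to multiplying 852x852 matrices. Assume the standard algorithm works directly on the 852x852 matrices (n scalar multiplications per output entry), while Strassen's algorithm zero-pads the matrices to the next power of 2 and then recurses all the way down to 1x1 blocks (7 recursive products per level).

Matrix multiplication for 852x852 matrices:

Strassen's algorithm requires power-of-2 dimensions. Pad 852x852 to 1024x1024 (next power of 2).

Standard algorithm: 852^3 = 618470208 multiplications
Strassen's algorithm: 7^(log2(1024)) = 7^10 = 282475249 multiplications
Savings: 618470208 - 282475249 = 335994959 multiplications

Standard: 618470208 multiplications (852^3). Strassen: 282475249 multiplications (7^10, after padding to 1024x1024). Strassen reduces 8 recursive multiplications to 7 at each level.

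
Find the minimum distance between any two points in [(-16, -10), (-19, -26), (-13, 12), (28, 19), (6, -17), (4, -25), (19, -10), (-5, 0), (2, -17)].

Computing all pairwise distances among 9 points:

d((-16, -10), (-19, -26)) = 16.2788
d((-16, -10), (-13, 12)) = 22.2036
d((-16, -10), (28, 19)) = 52.6972
d((-16, -10), (6, -17)) = 23.0868
d((-16, -10), (4, -25)) = 25.0
d((-16, -10), (19, -10)) = 35.0
d((-16, -10), (-5, 0)) = 14.8661
d((-16, -10), (2, -17)) = 19.3132
d((-19, -26), (-13, 12)) = 38.4708
d((-19, -26), (28, 19)) = 65.0692
d((-19, -26), (6, -17)) = 26.5707
d((-19, -26), (4, -25)) = 23.0217
d((-19, -26), (19, -10)) = 41.2311
d((-19, -26), (-5, 0)) = 29.5296
d((-19, -26), (2, -17)) = 22.8473
d((-13, 12), (28, 19)) = 41.5933
d((-13, 12), (6, -17)) = 34.6699
d((-13, 12), (4, -25)) = 40.7185
d((-13, 12), (19, -10)) = 38.833
d((-13, 12), (-5, 0)) = 14.4222
d((-13, 12), (2, -17)) = 32.6497
d((28, 19), (6, -17)) = 42.19
d((28, 19), (4, -25)) = 50.1199
d((28, 19), (19, -10)) = 30.3645
d((28, 19), (-5, 0)) = 38.0789
d((28, 19), (2, -17)) = 44.4072
d((6, -17), (4, -25)) = 8.2462
d((6, -17), (19, -10)) = 14.7648
d((6, -17), (-5, 0)) = 20.2485
d((6, -17), (2, -17)) = 4.0 <-- minimum
d((4, -25), (19, -10)) = 21.2132
d((4, -25), (-5, 0)) = 26.5707
d((4, -25), (2, -17)) = 8.2462
d((19, -10), (-5, 0)) = 26.0
d((19, -10), (2, -17)) = 18.3848
d((-5, 0), (2, -17)) = 18.3848

Closest pair: (6, -17) and (2, -17) with distance 4.0

The closest pair is (6, -17) and (2, -17) with Euclidean distance 4.0. For 9 points, brute-force pairwise comparison is shown above. For large n, the divide-and-conquer algorithm (sort by x, recurse on halves, check the dividing strip) achieves O(n log n).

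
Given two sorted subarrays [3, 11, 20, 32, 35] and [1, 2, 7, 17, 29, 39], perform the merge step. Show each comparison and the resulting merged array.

Merging process:

Compare 3 vs 1: take 1 from right. Merged: [1]
Compare 3 vs 2: take 2 from right. Merged: [1, 2]
Compare 3 vs 7: take 3 from left. Merged: [1, 2, 3]
Compare 11 vs 7: take 7 from right. Merged: [1, 2, 3, 7]
Compare 11 vs 17: take 11 from left. Merged: [1, 2, 3, 7, 11]
Compare 20 vs 17: take 17 from right. Merged: [1, 2, 3, 7, 11, 17]
Compare 20 vs 29: take 20 from left. Merged: [1, 2, 3, 7, 11, 17, 20]
Compare 32 vs 29: take 29 from right. Merged: [1, 2, 3, 7, 11, 17, 20, 29]
Compare 32 vs 39: take 32 from left. Merged: [1, 2, 3, 7, 11, 17, 20, 29, 32]
Compare 35 vs 39: take 35 from left. Merged: [1, 2, 3, 7, 11, 17, 20, 29, 32, 35]
Append remaining from right: [39]. Merged: [1, 2, 3, 7, 11, 17, 20, 29, 32, 35, 39]

Final merged array: [1, 2, 3, 7, 11, 17, 20, 29, 32, 35, 39]
Total comparisons: 10

The merged array is [1, 2, 3, 7, 11, 17, 20, 29, 32, 35, 39], requiring 10 comparisons. The merge step runs in O(n) time where n is the total number of elements.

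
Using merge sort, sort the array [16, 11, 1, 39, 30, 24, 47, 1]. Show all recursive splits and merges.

Merge sort trace:

Split: [16, 11, 1, 39, 30, 24, 47, 1] -> [16, 11, 1, 39] and [30, 24, 47, 1]
  Split: [16, 11, 1, 39] -> [16, 11] and [1, 39]
    Split: [16, 11] -> [16] and [11]
    Merge: [16] + [11] -> [11, 16]
    Split: [1, 39] -> [1] and [39]
    Merge: [1] + [39] -> [1, 39]
  Merge: [11, 16] + [1, 39] -> [1, 11, 16, 39]
  Split: [30, 24, 47, 1] -> [30, 24] and [47, 1]
    Split: [30, 24] -> [30] and [24]
    Merge: [30] + [24] -> [24, 30]
    Split: [47, 1] -> [47] and [1]
    Merge: [47] + [1] -> [1, 47]
  Merge: [24, 30] + [1, 47] -> [1, 24, 30, 47]
Merge: [1, 11, 16, 39] + [1, 24, 30, 47] -> [1, 1, 11, 16, 24, 30, 39, 47]

Final sorted array: [1, 1, 11, 16, 24, 30, 39, 47]

The merge sort proceeds by recursively splitting the array and merging sorted halves.
After all merges, the sorted array is [1, 1, 11, 16, 24, 30, 39, 47].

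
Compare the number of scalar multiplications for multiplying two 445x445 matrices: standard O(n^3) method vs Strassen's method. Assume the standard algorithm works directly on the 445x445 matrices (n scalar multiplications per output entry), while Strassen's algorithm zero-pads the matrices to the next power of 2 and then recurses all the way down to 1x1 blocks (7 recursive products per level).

Matrix multiplication for 445x445 matrices:

Strassen's algorithm requires power-of-2 dimensions. Pad 445x445 to 512x512 (next power of 2).

Standard algorithm: 445^3 = 88121125 multiplications
Strassen's algorithm: 7^(log2(512)) = 7^9 = 40353607 multiplications
Savings: 88121125 - 40353607 = 47767518 multiplications

Standard: 88121125 multiplications (445^3). Strassen: 40353607 multiplications (7^9, after padding to 512x512). Strassen reduces 8 recursive multiplications to 7 at each level.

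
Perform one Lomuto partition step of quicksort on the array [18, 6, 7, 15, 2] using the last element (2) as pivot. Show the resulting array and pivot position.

Lomuto partition with pivot = 2:

Initial array: [18, 6, 7, 15, 2]

arr[0]=18 > 2: no swap
arr[1]=6 > 2: no swap
arr[2]=7 > 2: no swap
arr[3]=15 > 2: no swap

Place pivot at position 0: [2, 6, 7, 15, 18]
Pivot position: 0

After partitioning with pivot 2, the array becomes [2, 6, 7, 15, 18]. The pivot is placed at index 0. All elements to the left of the pivot are <= 2, and all elements to the right are > 2.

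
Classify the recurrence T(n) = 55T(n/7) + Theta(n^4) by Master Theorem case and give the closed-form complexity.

Master Theorem for T(n) = 55T(n/7) + O(n^4):

a = 55, b = 7, c = 4
log_b(a) = log_7(55) = 2.0594

Case 3: c = 4 > log_7(55) = 2.0594
T(n) = O(n^4) = O(n^4)

For T(n) = 55T(n/7) + O(n^4): log_7(55) = 2.0594. This is Case 3 of the Master Theorem (c > log_b(a), work dominated by root), giving O(n^4).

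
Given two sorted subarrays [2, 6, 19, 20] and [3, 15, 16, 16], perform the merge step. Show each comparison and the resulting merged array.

Merging process:

Compare 2 vs 3: take 2 from left. Merged: [2]
Compare 6 vs 3: take 3 from right. Merged: [2, 3]
Compare 6 vs 15: take 6 from left. Merged: [2, 3, 6]
Compare 19 vs 15: take 15 from right. Merged: [2, 3, 6, 15]
Compare 19 vs 16: take 16 from right. Merged: [2, 3, 6, 15, 16]
Compare 19 vs 16: take 16 from right. Merged: [2, 3, 6, 15, 16, 16]
Append remaining from left: [19, 20]. Merged: [2, 3, 6, 15, 16, 16, 19, 20]

Final merged array: [2, 3, 6, 15, 16, 16, 19, 20]
Total comparisons: 6

The merged array is [2, 3, 6, 15, 16, 16, 19, 20], requiring 6 comparisons. The merge step runs in O(n) time where n is the total number of elements.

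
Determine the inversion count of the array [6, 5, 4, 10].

Finding inversions in [6, 5, 4, 10]:

(0, 1): arr[0]=6 > arr[1]=5
(0, 2): arr[0]=6 > arr[2]=4
(1, 2): arr[1]=5 > arr[2]=4

Total inversions: 3

The array has 3 inversion(s): (0,1), (0,2), (1,2). Each pair (i,j) satisfies i < j and arr[i] > arr[j].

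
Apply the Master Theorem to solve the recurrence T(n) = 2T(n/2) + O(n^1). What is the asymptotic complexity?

Master Theorem for T(n) = 2T(n/2) + O(n^1):

a = 2, b = 2, c = 1
log_b(a) = log_2(2) = 1.0000

Case 2: c = 1 = log_2(2) = 1.0000
T(n) = O(n^1 log n) = O(n log n)

For T(n) = 2T(n/2) + O(n^1): log_2(2) = 1.0000. This is Case 2 of the Master Theorem (c = log_b(a), equal work at all levels), giving O(n log n).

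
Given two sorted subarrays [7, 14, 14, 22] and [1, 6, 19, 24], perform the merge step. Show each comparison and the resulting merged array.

Merging process:

Compare 7 vs 1: take 1 from right. Merged: [1]
Compare 7 vs 6: take 6 from right. Merged: [1, 6]
Compare 7 vs 19: take 7 from left. Merged: [1, 6, 7]
Compare 14 vs 19: take 14 from left. Merged: [1, 6, 7, 14]
Compare 14 vs 19: take 14 from left. Merged: [1, 6, 7, 14, 14]
Compare 22 vs 19: take 19 from right. Merged: [1, 6, 7, 14, 14, 19]
Compare 22 vs 24: take 22 from left. Merged: [1, 6, 7, 14, 14, 19, 22]
Append remaining from right: [24]. Merged: [1, 6, 7, 14, 14, 19, 22, 24]

Final merged array: [1, 6, 7, 14, 14, 19, 22, 24]
Total comparisons: 7

The merged array is [1, 6, 7, 14, 14, 19, 22, 24], requiring 7 comparisons. The merge step runs in O(n) time where n is the total number of elements.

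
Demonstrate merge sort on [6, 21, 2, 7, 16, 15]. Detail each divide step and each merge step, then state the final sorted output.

Merge sort trace:

Split: [6, 21, 2, 7, 16, 15] -> [6, 21, 2] and [7, 16, 15]
  Split: [6, 21, 2] -> [6] and [21, 2]
    Split: [21, 2] -> [21] and [2]
    Merge: [21] + [2] -> [2, 21]
  Merge: [6] + [2, 21] -> [2, 6, 21]
  Split: [7, 16, 15] -> [7] and [16, 15]
    Split: [16, 15] -> [16] and [15]
    Merge: [16] + [15] -> [15, 16]
  Merge: [7] + [15, 16] -> [7, 15, 16]
Merge: [2, 6, 21] + [7, 15, 16] -> [2, 6, 7, 15, 16, 21]

Final sorted array: [2, 6, 7, 15, 16, 21]

The merge sort proceeds by recursively splitting the array and merging sorted halves.
After all merges, the sorted array is [2, 6, 7, 15, 16, 21].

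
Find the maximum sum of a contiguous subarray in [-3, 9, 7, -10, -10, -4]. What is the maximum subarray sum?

Using Kadane's algorithm on [-3, 9, 7, -10, -10, -4]:

Scanning through the array:
Position 1 (value 9): max_ending_here = 9, max_so_far = 9
Position 2 (value 7): max_ending_here = 16, max_so_far = 16
Position 3 (value -10): max_ending_here = 6, max_so_far = 16
Position 4 (value -10): max_ending_here = -4, max_so_far = 16
Position 5 (value -4): max_ending_here = -4, max_so_far = 16

Maximum subarray: [9, 7]
Maximum sum: 16

The maximum subarray is [9, 7] with sum 16. This subarray runs from index 1 to index 2.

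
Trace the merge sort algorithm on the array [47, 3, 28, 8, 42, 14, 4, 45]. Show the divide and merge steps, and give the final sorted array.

Merge sort trace:

Split: [47, 3, 28, 8, 42, 14, 4, 45] -> [47, 3, 28, 8] and [42, 14, 4, 45]
  Split: [47, 3, 28, 8] -> [47, 3] and [28, 8]
    Split: [47, 3] -> [47] and [3]
    Merge: [47] + [3] -> [3, 47]
    Split: [28, 8] -> [28] and [8]
    Merge: [28] + [8] -> [8, 28]
  Merge: [3, 47] + [8, 28] -> [3, 8, 28, 47]
  Split: [42, 14, 4, 45] -> [42, 14] and [4, 45]
    Split: [42, 14] -> [42] and [14]
    Merge: [42] + [14] -> [14, 42]
    Split: [4, 45] -> [4] and [45]
    Merge: [4] + [45] -> [4, 45]
  Merge: [14, 42] + [4, 45] -> [4, 14, 42, 45]
Merge: [3, 8, 28, 47] + [4, 14, 42, 45] -> [3, 4, 8, 14, 28, 42, 45, 47]

Final sorted array: [3, 4, 8, 14, 28, 42, 45, 47]

The merge sort proceeds by recursively splitting the array and merging sorted halves.
After all merges, the sorted array is [3, 4, 8, 14, 28, 42, 45, 47].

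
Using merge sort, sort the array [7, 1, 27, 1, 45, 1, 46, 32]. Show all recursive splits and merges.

Merge sort trace:

Split: [7, 1, 27, 1, 45, 1, 46, 32] -> [7, 1, 27, 1] and [45, 1, 46, 32]
  Split: [7, 1, 27, 1] -> [7, 1] and [27, 1]
    Split: [7, 1] -> [7] and [1]
    Merge: [7] + [1] -> [1, 7]
    Split: [27, 1] -> [27] and [1]
    Merge: [27] + [1] -> [1, 27]
  Merge: [1, 7] + [1, 27] -> [1, 1, 7, 27]
  Split: [45, 1, 46, 32] -> [45, 1] and [46, 32]
    Split: [45, 1] -> [45] and [1]
    Merge: [45] + [1] -> [1, 45]
    Split: [46, 32] -> [46] and [32]
    Merge: [46] + [32] -> [32, 46]
  Merge: [1, 45] + [32, 46] -> [1, 32, 45, 46]
Merge: [1, 1, 7, 27] + [1, 32, 45, 46] -> [1, 1, 1, 7, 27, 32, 45, 46]

Final sorted array: [1, 1, 1, 7, 27, 32, 45, 46]

The merge sort proceeds by recursively splitting the array and merging sorted halves.
After all merges, the sorted array is [1, 1, 1, 7, 27, 32, 45, 46].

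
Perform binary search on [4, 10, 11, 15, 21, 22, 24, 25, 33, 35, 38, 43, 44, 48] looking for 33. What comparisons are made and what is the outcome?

Binary search for 33 in [4, 10, 11, 15, 21, 22, 24, 25, 33, 35, 38, 43, 44, 48]:

lo=0, hi=13, mid=6, arr[mid]=24 -> 24 < 33, search right half
lo=7, hi=13, mid=10, arr[mid]=38 -> 38 > 33, search left half
lo=7, hi=9, mid=8, arr[mid]=33 -> Found target at index 8!

Binary search finds 33 at index 8 after 3 comparisons. The search repeatedly halves the search space by comparing with the middle element.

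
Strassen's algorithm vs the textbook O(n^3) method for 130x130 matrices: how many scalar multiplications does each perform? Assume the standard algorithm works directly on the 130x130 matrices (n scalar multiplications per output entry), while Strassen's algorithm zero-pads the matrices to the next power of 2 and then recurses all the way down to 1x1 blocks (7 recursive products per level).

Matrix multiplication for 130x130 matrices:

Strassen's algorithm requires power-of-2 dimensions. Pad 130x130 to 256x256 (next power of 2).

Standard algorithm: 130^3 = 2197000 multiplications
Strassen's algorithm: 7^(log2(256)) = 7^8 = 5764801 multiplications
Difference: 2197000 - 5764801 = -3567801 (Strassen uses MORE here due to padding overhead — for small or just-over-power-of-2 n, padding can outweigh the per-level savings)

Standard: 2197000 multiplications (130^3). Strassen: 5764801 multiplications (7^8, after padding to 256x256). Strassen reduces 8 recursive multiplications to 7 at each level.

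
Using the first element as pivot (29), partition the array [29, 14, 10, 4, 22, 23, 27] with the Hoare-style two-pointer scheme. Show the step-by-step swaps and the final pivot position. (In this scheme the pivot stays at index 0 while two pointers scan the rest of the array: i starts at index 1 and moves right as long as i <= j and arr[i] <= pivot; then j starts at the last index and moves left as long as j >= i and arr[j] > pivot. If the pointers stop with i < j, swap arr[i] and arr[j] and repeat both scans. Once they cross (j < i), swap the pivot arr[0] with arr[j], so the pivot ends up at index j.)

Hoare-style two-pointer partition with pivot = 29:

Initial array: [29, 14, 10, 4, 22, 23, 27]

Pointers start at i = 1, j = 6.
i ends at 7, j ends at 6: the pointers have crossed (j < i), so scanning stops.

Swap pivot arr[0] with arr[6] to place pivot at position 6: [27, 14, 10, 4, 22, 23, 29]
Pivot position: 6

After partitioning with pivot 29, the array becomes [27, 14, 10, 4, 22, 23, 29]. The pivot is placed at index 6. All elements to the left of the pivot are <= 29, and all elements to the right are > 29.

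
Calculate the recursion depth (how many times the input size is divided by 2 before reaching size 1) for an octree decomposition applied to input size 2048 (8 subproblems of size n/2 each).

For divide and conquer with division factor 2:

Problem sizes at each level:
Level 0: 2048
Level 1: 1024
Level 2: 512
Level 3: 256
Level 4: 128
Level 5: 64
Level 6: 32
Level 7: 16
Level 8: 8
Level 9: 4
Level 10: 2
Level 11: 1

The root is level 0 and the size-1 base case is level 11 (the tree spans levels 0 through 11, i.e. 12 levels counting the root), so the depth is the number of divisions: log_2(2048) = 11

The recursion tree depth is log_2(2048) = 11. At each level, the problem size is divided by 2, so it takes 11 divisions to reduce to a base case of size 1. The algorithm makes 8 recursive calls at each level.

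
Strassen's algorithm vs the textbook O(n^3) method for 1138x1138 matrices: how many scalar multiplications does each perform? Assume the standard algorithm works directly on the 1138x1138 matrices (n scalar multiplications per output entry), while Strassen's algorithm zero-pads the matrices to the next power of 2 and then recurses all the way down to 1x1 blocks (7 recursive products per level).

Matrix multiplication for 1138x1138 matrices:

Strassen's algorithm requires power-of-2 dimensions. Pad 1138x1138 to 2048x2048 (next power of 2).

Standard algorithm: 1138^3 = 1473760072 multiplications
Strassen's algorithm: 7^(log2(2048)) = 7^11 = 1977326743 multiplications
Difference: 1473760072 - 1977326743 = -503566671 (Strassen uses MORE here due to padding overhead — for small or just-over-power-of-2 n, padding can outweigh the per-level savings)

Standard: 1473760072 multiplications (1138^3). Strassen: 1977326743 multiplications (7^11, after padding to 2048x2048). Strassen reduces 8 recursive multiplications to 7 at each level.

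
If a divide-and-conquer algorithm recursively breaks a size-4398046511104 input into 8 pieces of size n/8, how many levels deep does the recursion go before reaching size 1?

For divide and conquer with division factor 8:

Problem sizes at each level:
Level 0: 4398046511104
Level 1: 549755813888
Level 2: 68719476736
Level 3: 8589934592
Level 4: 1073741824
Level 5: 134217728
Level 6: 16777216
Level 7: 2097152
Level 8: 262144
Level 9: 32768
Level 10: 4096
Level 11: 512
Level 12: 64
Level 13: 8
Level 14: 1

The root is level 0 and the size-1 base case is level 14 (the tree spans levels 0 through 14, i.e. 15 levels counting the root), so the depth is the number of divisions: log_8(4398046511104) = 14

The recursion tree depth is log_8(4398046511104) = 14. At each level, the problem size is divided by 8, so it takes 14 divisions to reduce to a base case of size 1. The algorithm makes 8 recursive calls at each level.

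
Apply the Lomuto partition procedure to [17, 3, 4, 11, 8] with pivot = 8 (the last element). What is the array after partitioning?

Lomuto partition with pivot = 8:

Initial array: [17, 3, 4, 11, 8]

arr[0]=17 > 8: no swap
arr[1]=3 <= 8: swap with position 0, array becomes [3, 17, 4, 11, 8]
arr[2]=4 <= 8: swap with position 1, array becomes [3, 4, 17, 11, 8]
arr[3]=11 > 8: no swap

Place pivot at position 2: [3, 4, 8, 11, 17]
Pivot position: 2

After partitioning with pivot 8, the array becomes [3, 4, 8, 11, 17]. The pivot is placed at index 2. All elements to the left of the pivot are <= 8, and all elements to the right are > 8.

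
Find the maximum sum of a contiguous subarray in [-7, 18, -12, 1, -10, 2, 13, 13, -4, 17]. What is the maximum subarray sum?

Using Kadane's algorithm on [-7, 18, -12, 1, -10, 2, 13, 13, -4, 17]:

Scanning through the array:
Position 1 (value 18): max_ending_here = 18, max_so_far = 18
Position 2 (value -12): max_ending_here = 6, max_so_far = 18
Position 3 (value 1): max_ending_here = 7, max_so_far = 18
Position 4 (value -10): max_ending_here = -3, max_so_far = 18
Position 5 (value 2): max_ending_here = 2, max_so_far = 18
Position 6 (value 13): max_ending_here = 15, max_so_far = 18
Position 7 (value 13): max_ending_here = 28, max_so_far = 28
Position 8 (value -4): max_ending_here = 24, max_so_far = 28
Position 9 (value 17): max_ending_here = 41, max_so_far = 41

Maximum subarray: [2, 13, 13, -4, 17]
Maximum sum: 41

The maximum subarray is [2, 13, 13, -4, 17] with sum 41. This subarray runs from index 5 to index 9.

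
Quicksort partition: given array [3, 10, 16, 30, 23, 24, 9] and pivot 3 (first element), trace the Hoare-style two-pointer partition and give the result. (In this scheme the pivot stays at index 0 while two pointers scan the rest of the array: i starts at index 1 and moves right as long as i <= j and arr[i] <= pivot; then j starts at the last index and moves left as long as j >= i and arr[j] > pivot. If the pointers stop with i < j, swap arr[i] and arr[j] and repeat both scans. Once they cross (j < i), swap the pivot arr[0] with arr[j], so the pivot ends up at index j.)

Hoare-style two-pointer partition with pivot = 3:

Initial array: [3, 10, 16, 30, 23, 24, 9]

Pointers start at i = 1, j = 6.
i ends at 1, j ends at 0: the pointers have crossed (j < i), so scanning stops.

j = 0, so swapping arr[0] with arr[j] leaves the pivot at position 0: [3, 10, 16, 30, 23, 24, 9]
Pivot position: 0

After partitioning with pivot 3, the array becomes [3, 10, 16, 30, 23, 24, 9]. The pivot is placed at index 0. All elements to the left of the pivot are <= 3, and all elements to the right are > 3.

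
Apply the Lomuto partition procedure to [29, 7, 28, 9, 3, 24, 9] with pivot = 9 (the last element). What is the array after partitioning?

Lomuto partition with pivot = 9:

Initial array: [29, 7, 28, 9, 3, 24, 9]

arr[0]=29 > 9: no swap
arr[1]=7 <= 9: swap with position 0, array becomes [7, 29, 28, 9, 3, 24, 9]
arr[2]=28 > 9: no swap
arr[3]=9 <= 9: swap with position 1, array becomes [7, 9, 28, 29, 3, 24, 9]
arr[4]=3 <= 9: swap with position 2, array becomes [7, 9, 3, 29, 28, 24, 9]
arr[5]=24 > 9: no swap

Place pivot at position 3: [7, 9, 3, 9, 28, 24, 29]
Pivot position: 3

After partitioning with pivot 9, the array becomes [7, 9, 3, 9, 28, 24, 29]. The pivot is placed at index 3. All elements to the left of the pivot are <= 9, and all elements to the right are > 9.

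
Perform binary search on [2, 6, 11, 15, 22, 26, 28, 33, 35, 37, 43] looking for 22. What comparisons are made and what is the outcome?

Binary search for 22 in [2, 6, 11, 15, 22, 26, 28, 33, 35, 37, 43]:

lo=0, hi=10, mid=5, arr[mid]=26 -> 26 > 22, search left half
lo=0, hi=4, mid=2, arr[mid]=11 -> 11 < 22, search right half
lo=3, hi=4, mid=3, arr[mid]=15 -> 15 < 22, search right half
lo=4, hi=4, mid=4, arr[mid]=22 -> Found target at index 4!

Binary search finds 22 at index 4 after 4 comparisons. The search repeatedly halves the search space by comparing with the middle element.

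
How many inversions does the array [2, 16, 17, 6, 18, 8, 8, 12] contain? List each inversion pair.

Finding inversions in [2, 16, 17, 6, 18, 8, 8, 12]:

(1, 3): arr[1]=16 > arr[3]=6
(1, 5): arr[1]=16 > arr[5]=8
(1, 6): arr[1]=16 > arr[6]=8
(1, 7): arr[1]=16 > arr[7]=12
(2, 3): arr[2]=17 > arr[3]=6
(2, 5): arr[2]=17 > arr[5]=8
(2, 6): arr[2]=17 > arr[6]=8
(2, 7): arr[2]=17 > arr[7]=12
(4, 5): arr[4]=18 > arr[5]=8
(4, 6): arr[4]=18 > arr[6]=8
(4, 7): arr[4]=18 > arr[7]=12

Total inversions: 11

The array has 11 inversion(s): (1,3), (1,5), (1,6), (1,7), (2,3), (2,5), (2,6), (2,7), (4,5), (4,6), (4,7). Each pair (i,j) satisfies i < j and arr[i] > arr[j].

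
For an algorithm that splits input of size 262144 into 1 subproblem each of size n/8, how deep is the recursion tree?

For divide and conquer with division factor 8:

Problem sizes at each level:
Level 0: 262144
Level 1: 32768
Level 2: 4096
Level 3: 512
Level 4: 64
Level 5: 8
Level 6: 1

The root is level 0 and the size-1 base case is level 6 (the tree spans levels 0 through 6, i.e. 7 levels counting the root), so the depth is the number of divisions: log_8(262144) = 6

The recursion tree depth is log_8(262144) = 6. At each level, the problem size is divided by 8, so it takes 6 divisions to reduce to a base case of size 1. The algorithm makes 1 recursive call at each level.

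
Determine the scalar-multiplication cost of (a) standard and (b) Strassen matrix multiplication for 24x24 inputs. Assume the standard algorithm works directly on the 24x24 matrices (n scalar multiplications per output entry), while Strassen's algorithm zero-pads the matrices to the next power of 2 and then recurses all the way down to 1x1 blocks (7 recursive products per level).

Matrix multiplication for 24x24 matrices:

Strassen's algorithm requires power-of-2 dimensions. Pad 24x24 to 32x32 (next power of 2).

Standard algorithm: 24^3 = 13824 multiplications
Strassen's algorithm: 7^(log2(32)) = 7^5 = 16807 multiplications
Difference: 13824 - 16807 = -2983 (Strassen uses MORE here due to padding overhead — for small or just-over-power-of-2 n, padding can outweigh the per-level savings)

Standard: 13824 multiplications (24^3). Strassen: 16807 multiplications (7^5, after padding to 32x32). Strassen reduces 8 recursive multiplications to 7 at each level.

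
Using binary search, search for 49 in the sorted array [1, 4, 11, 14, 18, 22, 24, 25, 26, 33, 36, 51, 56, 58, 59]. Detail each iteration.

Binary search for 49 in [1, 4, 11, 14, 18, 22, 24, 25, 26, 33, 36, 51, 56, 58, 59]:

lo=0, hi=14, mid=7, arr[mid]=25 -> 25 < 49, search right half
lo=8, hi=14, mid=11, arr[mid]=51 -> 51 > 49, search left half
lo=8, hi=10, mid=9, arr[mid]=33 -> 33 < 49, search right half
lo=10, hi=10, mid=10, arr[mid]=36 -> 36 < 49, search right half
lo=11 > hi=10, target 49 not found

Binary search determines that 49 is not in the array after 4 comparisons. The search space was exhausted without finding the target.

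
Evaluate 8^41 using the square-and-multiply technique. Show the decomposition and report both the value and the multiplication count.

Computing 8^41 by squaring (build up from 8^1; each line after the first costs one multiplication):

8^1 = 8
8^2 = (8^1)^2 = 8^2 = 64
8^4 = (8^2)^2 = 64^2 = 4096
8^5 = 8 * 8^4 = 8 * 4096 = 32768
8^10 = (8^5)^2 = 32768^2 = 1073741824
8^20 = (8^10)^2 = 1073741824^2 = 1152921504606846976
8^40 = (8^20)^2 = 1152921504606846976^2 = 1329227995784915872903807060280344576
8^41 = 8 * 8^40 = 8 * 1329227995784915872903807060280344576 = 10633823966279326983230456482242756608

Result: 10633823966279326983230456482242756608
Multiplications needed: 7 (7 lines after 8^1)

8^41 = 10633823966279326983230456482242756608. Using exponentiation by squaring, this requires 7 multiplications. The key idea: if the exponent is even, square the half-power; if odd, multiply by the base once.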